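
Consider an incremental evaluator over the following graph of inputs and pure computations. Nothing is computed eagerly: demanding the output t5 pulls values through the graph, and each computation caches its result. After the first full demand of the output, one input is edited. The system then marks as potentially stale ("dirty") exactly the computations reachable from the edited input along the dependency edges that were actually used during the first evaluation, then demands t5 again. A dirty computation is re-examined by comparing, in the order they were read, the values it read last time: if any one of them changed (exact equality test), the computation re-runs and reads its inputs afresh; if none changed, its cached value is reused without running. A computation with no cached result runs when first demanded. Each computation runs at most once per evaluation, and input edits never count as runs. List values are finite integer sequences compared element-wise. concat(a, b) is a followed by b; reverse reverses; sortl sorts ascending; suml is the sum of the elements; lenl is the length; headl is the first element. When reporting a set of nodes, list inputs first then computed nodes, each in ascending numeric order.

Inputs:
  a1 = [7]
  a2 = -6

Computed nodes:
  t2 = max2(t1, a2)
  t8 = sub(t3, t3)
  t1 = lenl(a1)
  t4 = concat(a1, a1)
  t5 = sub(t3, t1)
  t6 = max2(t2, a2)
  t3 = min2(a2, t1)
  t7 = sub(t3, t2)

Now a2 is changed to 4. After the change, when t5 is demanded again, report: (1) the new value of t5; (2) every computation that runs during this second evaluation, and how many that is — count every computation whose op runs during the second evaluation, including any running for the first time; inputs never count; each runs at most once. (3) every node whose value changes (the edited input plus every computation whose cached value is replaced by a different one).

Initial pass — values computed on the first demand:
  t1 = lenl([7]) = 1
  t3 = min2(-6, 1) = -6
  t5 = sub(-6, 1) = -7

Second demand — change propagation:
  t3: re-runs because a2 -6->4; new result 1.
  t5: re-runs because t3 -6->1; new result 0.

t5 now evaluates to 0.
Run set: t3, t5 (2 run).
Changed values: a2, t3, t5.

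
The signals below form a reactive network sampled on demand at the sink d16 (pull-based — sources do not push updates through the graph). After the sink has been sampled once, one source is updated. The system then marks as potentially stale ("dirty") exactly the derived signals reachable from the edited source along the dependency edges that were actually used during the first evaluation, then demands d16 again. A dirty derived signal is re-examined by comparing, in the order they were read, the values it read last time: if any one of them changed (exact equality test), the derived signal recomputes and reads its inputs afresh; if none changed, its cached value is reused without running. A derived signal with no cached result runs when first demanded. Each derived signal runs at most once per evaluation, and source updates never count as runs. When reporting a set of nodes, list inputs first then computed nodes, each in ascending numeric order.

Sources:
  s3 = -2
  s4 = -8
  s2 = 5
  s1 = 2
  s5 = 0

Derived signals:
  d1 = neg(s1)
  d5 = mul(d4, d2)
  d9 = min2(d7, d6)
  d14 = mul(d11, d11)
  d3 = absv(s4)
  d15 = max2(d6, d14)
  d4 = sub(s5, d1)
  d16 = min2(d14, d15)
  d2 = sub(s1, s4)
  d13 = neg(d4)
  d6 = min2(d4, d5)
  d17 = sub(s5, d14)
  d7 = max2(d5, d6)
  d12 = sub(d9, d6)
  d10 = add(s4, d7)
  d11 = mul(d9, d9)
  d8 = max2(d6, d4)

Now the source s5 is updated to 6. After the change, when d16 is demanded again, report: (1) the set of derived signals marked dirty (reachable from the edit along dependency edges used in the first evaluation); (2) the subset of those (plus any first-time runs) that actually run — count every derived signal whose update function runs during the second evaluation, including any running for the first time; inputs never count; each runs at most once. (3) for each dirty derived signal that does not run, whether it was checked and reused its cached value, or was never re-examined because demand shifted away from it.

Dirty set: d4, d5, d6, d7, d9, d11, d14, d15, d16.
Run set: d4, d5, d6, d7, d9, d11, d14, d15, d16 (9 run).
All dirty derived signals ended up running.

Initial pass — values computed on the first demand:
  d1 = neg(2) = -2
  d2 = sub(2, -8) = 10
  d4 = sub(0, -2) = 2
  d5 = mul(2, 10) = 20
  d6 = min2(2, 20) = 2
  d7 = max2(20, 2) = 20
  d9 = min2(20, 2) = 2
  d11 = mul(2, 2) = 4
  d14 = mul(4, 4) = 16
  d15 = max2(2, 16) = 16
  d16 = min2(16, 16) = 16

Second demand — change propagation:
  d4: re-runs because s5 0->6; new result 8.
  d5: re-runs because d4 2->8; new result 80.
  d6: re-runs because d4 2->8; d5 20->80; new result 8.
  d7: re-runs because d5 20->80; d6 2->8; new result 80.
  d9: re-runs because d7 20->80; d6 2->8; new result 8.
  d11: re-runs because d9 2->8; d9 2->8; new result 64.
  d14: re-runs because d11 4->64; d11 4->64; new result 4096.
  d15: re-runs because d6 2->8; d14 16->4096; new result 4096.
  d16: re-runs because d14 16->4096; d15 16->4096; new result 4096.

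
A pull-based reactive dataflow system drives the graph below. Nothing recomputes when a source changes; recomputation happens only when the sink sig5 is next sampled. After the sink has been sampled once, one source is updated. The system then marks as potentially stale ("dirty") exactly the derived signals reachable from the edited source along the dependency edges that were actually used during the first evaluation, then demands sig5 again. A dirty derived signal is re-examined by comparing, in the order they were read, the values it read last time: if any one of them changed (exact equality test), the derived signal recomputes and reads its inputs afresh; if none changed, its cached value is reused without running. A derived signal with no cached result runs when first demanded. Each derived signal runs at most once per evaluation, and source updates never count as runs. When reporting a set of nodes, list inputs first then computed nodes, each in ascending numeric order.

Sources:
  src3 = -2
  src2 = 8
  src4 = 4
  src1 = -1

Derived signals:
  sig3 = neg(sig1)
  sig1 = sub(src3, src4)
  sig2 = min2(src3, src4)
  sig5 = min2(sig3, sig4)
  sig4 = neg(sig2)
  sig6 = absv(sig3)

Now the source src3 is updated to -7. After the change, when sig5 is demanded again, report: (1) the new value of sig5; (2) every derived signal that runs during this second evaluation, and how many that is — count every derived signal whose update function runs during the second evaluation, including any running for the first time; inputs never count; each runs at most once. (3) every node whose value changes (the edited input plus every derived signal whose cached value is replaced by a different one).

First evaluation (everything demanded from the output):
  sig1 = sub(-2, 4) = -6
  sig2 = min2(-2, 4) = -2
  sig3 = neg(-6) = 6
  sig4 = neg(-2) = 2
  sig5 = min2(6, 2) = 2

Propagation after the edit:
  sig1: runs — src3 -2->-7; result -11.
  sig2: runs — src3 -2->-7; result -7.
  sig3: runs — sig1 -6->-11; result 11.
  sig4: runs — sig2 -2->-7; result 7.
  sig5: runs — sig3 6->11; sig4 2->7; result 7.

New value of sig5: 7.
Derived signals that run: sig1, sig2, sig3, sig4, sig5 — 5 in total.
Values that change: src3, sig1, sig2, sig3, sig4, sig5.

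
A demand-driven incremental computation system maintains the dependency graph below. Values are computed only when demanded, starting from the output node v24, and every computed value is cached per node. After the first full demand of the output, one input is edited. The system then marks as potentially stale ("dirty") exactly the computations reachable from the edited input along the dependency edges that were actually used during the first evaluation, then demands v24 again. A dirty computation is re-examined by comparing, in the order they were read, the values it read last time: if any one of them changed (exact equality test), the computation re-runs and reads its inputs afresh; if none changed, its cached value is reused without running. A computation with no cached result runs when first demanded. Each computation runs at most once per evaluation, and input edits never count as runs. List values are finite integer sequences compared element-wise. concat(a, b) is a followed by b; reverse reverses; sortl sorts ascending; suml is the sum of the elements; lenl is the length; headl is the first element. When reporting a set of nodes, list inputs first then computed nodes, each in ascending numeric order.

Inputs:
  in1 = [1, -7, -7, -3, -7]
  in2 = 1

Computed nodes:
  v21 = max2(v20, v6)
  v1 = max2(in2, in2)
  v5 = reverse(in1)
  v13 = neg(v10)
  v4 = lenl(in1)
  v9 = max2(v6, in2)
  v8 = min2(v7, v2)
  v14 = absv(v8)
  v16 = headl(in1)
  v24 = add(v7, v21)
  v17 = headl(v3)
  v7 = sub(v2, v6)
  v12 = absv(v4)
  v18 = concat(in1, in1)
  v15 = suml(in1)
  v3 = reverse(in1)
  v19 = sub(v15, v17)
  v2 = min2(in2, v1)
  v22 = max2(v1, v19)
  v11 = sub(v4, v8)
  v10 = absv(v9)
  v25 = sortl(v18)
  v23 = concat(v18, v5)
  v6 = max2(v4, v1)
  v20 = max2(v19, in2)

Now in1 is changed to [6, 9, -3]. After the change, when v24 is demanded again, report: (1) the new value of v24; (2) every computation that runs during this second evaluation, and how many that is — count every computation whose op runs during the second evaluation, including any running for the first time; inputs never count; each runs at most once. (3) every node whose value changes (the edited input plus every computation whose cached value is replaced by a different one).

First evaluation (everything demanded from the output):
  v1 = max2(1, 1) = 1
  v2 = min2(1, 1) = 1
  v3 = reverse([1, -7, -7, -3, -7]) = [-7, -3, -7, -7, 1]
  v4 = lenl([1, -7, -7, -3, -7]) = 5
  v6 = max2(5, 1) = 5
  v7 = sub(1, 5) = -4
  v15 = suml([1, -7, -7, -3, -7]) = -23
  v17 = headl([-7, -3, -7, -7, 1]) = -7
  v19 = sub(-23, -7) = -16
  v20 = max2(-16, 1) = 1
  v21 = max2(1, 5) = 5
  v24 = add(-4, 5) = 1

Propagation after the edit:
  v3: runs — in1 [1, -7, -7, -3, -7]->[6, 9, -3]; result [-3, 9, 6].
  v4: runs — in1 [1, -7, -7, -3, -7]->[6, 9, -3]; result 3.
  v6: runs — v4 5->3; result 3.
  v7: runs — v6 5->3; result -2.
  v15: runs — in1 [1, -7, -7, -3, -7]->[6, 9, -3]; result 12.
  v17: runs — v3 [-7, -3, -7, -7, 1]->[-3, 9, 6]; result -3.
  v19: runs — v15 -23->12; v17 -7->-3; result 15.
  v20: runs — v19 -16->15; result 15.
  v21: runs — v20 1->15; v6 5->3; result 15.
  v24: runs — v7 -4->-2; v21 5->15; result 13.

New value of v24: 13.
Computations that run: v3, v4, v6, v7, v15, v17, v19, v20, v21, v24 — 10 in total.
Values that change: in1, v3, v4, v6, v7, v15, v17, v19, v20, v21, v24.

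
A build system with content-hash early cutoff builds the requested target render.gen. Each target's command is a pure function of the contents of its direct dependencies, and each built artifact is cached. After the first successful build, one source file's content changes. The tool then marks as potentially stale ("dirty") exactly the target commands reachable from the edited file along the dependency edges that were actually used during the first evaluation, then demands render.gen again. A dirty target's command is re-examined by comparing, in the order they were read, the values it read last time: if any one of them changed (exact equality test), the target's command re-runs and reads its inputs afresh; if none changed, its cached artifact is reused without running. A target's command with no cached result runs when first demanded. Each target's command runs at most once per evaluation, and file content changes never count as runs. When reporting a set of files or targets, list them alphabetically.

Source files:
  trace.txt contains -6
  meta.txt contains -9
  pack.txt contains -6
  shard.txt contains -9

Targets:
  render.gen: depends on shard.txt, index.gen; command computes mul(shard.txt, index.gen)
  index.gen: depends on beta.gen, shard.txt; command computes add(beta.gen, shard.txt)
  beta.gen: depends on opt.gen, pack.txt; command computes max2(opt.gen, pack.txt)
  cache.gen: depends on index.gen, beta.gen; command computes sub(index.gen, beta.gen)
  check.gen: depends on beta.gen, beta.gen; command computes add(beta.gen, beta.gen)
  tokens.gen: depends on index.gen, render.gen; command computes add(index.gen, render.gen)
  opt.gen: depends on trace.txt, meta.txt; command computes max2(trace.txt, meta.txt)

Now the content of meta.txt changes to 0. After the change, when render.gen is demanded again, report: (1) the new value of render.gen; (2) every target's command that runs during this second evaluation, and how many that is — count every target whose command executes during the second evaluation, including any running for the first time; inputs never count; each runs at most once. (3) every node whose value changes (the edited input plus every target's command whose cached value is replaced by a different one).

New value of render.gen: 81.
Target commands that run: beta.gen, index.gen, opt.gen, render.gen — 4 in total.
Values that change: beta.gen, index.gen, meta.txt, opt.gen, render.gen.

First evaluation (everything demanded from the output):
  opt.gen = max2(-6, -9) = -6
  beta.gen = max2(-6, -6) = -6
  index.gen = add(-6, -9) = -15
  render.gen = mul(-9, -15) = 135

Propagation after the edit:
  opt.gen: runs — meta.txt -9->0; result 0.
  beta.gen: runs — opt.gen -6->0; result 0.
  index.gen: runs — beta.gen -6->0; result -9.
  render.gen: runs — index.gen -15->-9; result 81.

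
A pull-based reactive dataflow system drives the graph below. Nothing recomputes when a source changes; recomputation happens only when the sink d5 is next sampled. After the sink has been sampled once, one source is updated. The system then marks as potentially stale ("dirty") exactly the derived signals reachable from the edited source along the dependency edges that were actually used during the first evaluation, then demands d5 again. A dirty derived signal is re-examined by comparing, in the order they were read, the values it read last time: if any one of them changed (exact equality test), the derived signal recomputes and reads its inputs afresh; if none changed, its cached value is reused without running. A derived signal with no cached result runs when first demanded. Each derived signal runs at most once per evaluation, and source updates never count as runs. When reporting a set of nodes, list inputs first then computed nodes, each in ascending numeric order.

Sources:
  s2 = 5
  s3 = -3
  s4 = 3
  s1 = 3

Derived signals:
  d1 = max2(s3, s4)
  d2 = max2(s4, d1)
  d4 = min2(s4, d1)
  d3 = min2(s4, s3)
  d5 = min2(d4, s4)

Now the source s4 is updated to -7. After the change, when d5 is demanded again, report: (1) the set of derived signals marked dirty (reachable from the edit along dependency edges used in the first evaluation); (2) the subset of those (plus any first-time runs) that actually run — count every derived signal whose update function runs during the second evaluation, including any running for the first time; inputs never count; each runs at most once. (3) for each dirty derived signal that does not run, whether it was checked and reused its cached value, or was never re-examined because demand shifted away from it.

Marked dirty: d1, d4, d5.
Derived signals that run: d1, d4, d5 — 3 in total.
Every dirty derived signal ran.

First evaluation (everything demanded from the output):
  d1 = max2(-3, 3) = 3
  d4 = min2(3, 3) = 3
  d5 = min2(3, 3) = 3

Propagation after the edit:
  d1: runs — s4 3->-7; result -3.
  d4: runs — s4 3->-7; d1 3->-3; result -7.
  d5: runs — d4 3->-7; s4 3->-7; result -7.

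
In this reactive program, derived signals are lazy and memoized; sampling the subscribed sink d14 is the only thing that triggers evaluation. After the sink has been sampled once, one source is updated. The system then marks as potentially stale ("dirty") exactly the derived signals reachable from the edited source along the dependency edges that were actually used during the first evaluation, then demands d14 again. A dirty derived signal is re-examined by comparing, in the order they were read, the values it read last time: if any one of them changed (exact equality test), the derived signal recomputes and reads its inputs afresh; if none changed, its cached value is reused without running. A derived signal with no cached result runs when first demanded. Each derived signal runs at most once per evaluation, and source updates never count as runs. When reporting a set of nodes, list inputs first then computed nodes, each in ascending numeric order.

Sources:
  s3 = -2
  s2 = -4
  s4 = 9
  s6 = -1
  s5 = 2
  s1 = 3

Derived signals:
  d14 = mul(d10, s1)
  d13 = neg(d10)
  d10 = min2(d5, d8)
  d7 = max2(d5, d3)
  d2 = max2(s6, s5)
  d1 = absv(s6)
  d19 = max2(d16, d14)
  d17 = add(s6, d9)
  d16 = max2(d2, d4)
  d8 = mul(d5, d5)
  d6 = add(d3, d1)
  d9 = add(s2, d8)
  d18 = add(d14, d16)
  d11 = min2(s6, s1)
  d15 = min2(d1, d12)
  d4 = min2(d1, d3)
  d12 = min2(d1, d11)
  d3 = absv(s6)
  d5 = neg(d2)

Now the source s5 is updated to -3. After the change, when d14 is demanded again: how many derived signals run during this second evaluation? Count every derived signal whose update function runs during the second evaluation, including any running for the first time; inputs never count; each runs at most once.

5 derived signals run: d2, d5, d8, d10, d14.

First demand of the output computes:
  d2 = max2(-1, 2) = 2
  d5 = neg(2) = -2
  d8 = mul(-2, -2) = 4
  d10 = min2(-2, 4) = -2
  d14 = mul(-2, 3) = -6

After the edit, cleaning proceeds:
  d2: a read changed (s5 2->-3) — executes, giving -1.
  d5: a read changed (d2 2->-1) — executes, giving 1.
  d8: a read changed (d5 -2->1; d5 -2->1) — executes, giving 1.
  d10: a read changed (d5 -2->1; d8 4->1) — executes, giving 1.
  d14: a read changed (d10 -2->1) — executes, giving 3.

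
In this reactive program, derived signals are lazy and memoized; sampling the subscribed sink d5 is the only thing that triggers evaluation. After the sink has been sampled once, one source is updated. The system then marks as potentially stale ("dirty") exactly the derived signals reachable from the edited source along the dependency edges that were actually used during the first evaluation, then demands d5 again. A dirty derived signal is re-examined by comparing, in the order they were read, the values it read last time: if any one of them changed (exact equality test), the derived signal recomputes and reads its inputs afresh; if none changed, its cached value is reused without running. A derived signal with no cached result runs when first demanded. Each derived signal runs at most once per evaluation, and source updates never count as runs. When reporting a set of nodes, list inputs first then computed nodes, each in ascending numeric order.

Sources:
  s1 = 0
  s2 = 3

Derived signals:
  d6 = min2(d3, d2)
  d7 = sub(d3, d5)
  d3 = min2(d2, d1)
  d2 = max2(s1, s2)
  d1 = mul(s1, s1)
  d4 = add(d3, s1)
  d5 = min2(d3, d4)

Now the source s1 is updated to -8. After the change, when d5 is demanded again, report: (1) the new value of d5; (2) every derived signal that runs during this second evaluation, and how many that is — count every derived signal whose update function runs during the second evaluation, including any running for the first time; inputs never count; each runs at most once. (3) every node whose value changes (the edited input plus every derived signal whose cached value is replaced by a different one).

First demand of the output computes:
  d1 = mul(0, 0) = 0
  d2 = max2(0, 3) = 3
  d3 = min2(3, 0) = 0
  d4 = add(0, 0) = 0
  d5 = min2(0, 0) = 0

After the edit, cleaning proceeds:
  d1: a read changed (s1 0->-8; s1 0->-8) — executes, giving 64.
  d2: a read changed (s1 0->-8) — executes, giving 3 — identical to its old value.
  d3: a read changed (d1 0->64) — executes, giving 3.
  d4: a read changed (d3 0->3; s1 0->-8) — executes, giving -5.
  d5: a read changed (d3 0->3; d4 0->-5) — executes, giving -5.

Demanding d5 again yields -5.
5 derived signals run: d1, d2, d3, d4, d5.
The nodes whose values change: s1, d1, d3, d4, d5.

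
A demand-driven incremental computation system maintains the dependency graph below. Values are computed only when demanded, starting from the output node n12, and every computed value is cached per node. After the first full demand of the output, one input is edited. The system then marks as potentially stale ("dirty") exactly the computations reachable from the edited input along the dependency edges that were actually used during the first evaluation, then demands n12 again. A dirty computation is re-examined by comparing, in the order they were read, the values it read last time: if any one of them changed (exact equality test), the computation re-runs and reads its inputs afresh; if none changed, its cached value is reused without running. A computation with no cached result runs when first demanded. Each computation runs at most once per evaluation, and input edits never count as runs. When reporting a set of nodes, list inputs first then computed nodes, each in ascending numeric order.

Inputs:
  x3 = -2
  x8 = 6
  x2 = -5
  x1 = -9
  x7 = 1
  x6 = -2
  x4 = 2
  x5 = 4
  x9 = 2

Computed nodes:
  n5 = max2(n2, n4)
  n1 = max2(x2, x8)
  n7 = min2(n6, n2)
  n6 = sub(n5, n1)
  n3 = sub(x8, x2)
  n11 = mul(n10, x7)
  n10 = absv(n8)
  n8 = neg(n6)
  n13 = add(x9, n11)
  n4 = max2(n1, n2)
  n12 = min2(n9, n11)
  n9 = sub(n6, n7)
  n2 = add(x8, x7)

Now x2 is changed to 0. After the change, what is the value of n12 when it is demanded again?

First evaluation (everything demanded from the output):
  n1 = max2(-5, 6) = 6
  n2 = add(6, 1) = 7
  n4 = max2(6, 7) = 7
  n5 = max2(7, 7) = 7
  n6 = sub(7, 6) = 1
  n7 = min2(1, 7) = 1
  n8 = neg(1) = -1
  n9 = sub(1, 1) = 0
  n10 = absv(-1) = 1
  n11 = mul(1, 1) = 1
  n12 = min2(0, 1) = 0

Propagation after the edit:
  n1: runs — x2 -5->0; result 6 (same value as before).
  n4: checked — values it read are unchanged (n1 unchanged, n2 unchanged); reused cached 7 without running.
  n5: checked — values it read are unchanged (n2 unchanged, n4 unchanged); reused cached 7 without running.
  n6: checked — values it read are unchanged (n5 unchanged, n1 unchanged); reused cached 1 without running.
  n7: checked — values it read are unchanged (n6 unchanged, n2 unchanged); reused cached 1 without running.
  n8: checked — values it read are unchanged (n6 unchanged); reused cached -1 without running.
  n9: checked — values it read are unchanged (n6 unchanged, n7 unchanged); reused cached 0 without running.
  n10: checked — values it read are unchanged (n8 unchanged); reused cached 1 without running.
  n11: checked — values it read are unchanged (n10 unchanged, x7 unchanged); reused cached 1 without running.
  n12: checked — values it read are unchanged (n9 unchanged, n11 unchanged); reused cached 0 without running.

Key observation: the change is absorbed at n1 — it re-runs but produces the same value, and the output's value is unchanged.

New value of n12: 0.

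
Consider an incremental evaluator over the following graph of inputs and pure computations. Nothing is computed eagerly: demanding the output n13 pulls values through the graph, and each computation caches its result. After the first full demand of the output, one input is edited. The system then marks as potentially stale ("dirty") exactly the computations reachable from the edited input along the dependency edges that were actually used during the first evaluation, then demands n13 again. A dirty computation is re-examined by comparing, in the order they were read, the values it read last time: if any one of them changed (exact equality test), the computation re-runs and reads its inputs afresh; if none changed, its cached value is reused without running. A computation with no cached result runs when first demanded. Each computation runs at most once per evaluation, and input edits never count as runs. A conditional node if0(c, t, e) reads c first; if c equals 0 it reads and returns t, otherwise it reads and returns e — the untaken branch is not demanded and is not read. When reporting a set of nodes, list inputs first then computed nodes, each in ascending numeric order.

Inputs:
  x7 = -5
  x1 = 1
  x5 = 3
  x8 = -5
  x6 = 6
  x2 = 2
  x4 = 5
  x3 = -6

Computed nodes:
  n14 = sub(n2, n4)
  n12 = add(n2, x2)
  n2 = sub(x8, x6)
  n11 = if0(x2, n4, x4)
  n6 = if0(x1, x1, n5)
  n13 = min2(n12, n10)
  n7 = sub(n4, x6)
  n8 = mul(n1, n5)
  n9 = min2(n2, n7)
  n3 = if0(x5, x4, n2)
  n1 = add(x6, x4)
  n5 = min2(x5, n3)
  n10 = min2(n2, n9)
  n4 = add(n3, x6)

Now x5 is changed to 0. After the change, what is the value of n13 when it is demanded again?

Initial pass — values computed on the first demand:
  n2 = sub(-5, 6) = -11
  n3 = if0(x5=3 -> else branch n2) = -11
  n4 = add(-11, 6) = -5
  n7 = sub(-5, 6) = -11
  n9 = min2(-11, -11) = -11
  n10 = min2(-11, -11) = -11
  n12 = add(-11, 2) = -9
  n13 = min2(-9, -11) = -11

Second demand — change propagation:
  n3: re-runs because x5 3->0; new result 5.
  n4: re-runs because n3 -11->5; new result 11.
  n7: re-runs because n4 -5->11; new result 5.
  n9: re-runs because n7 -11->5; new result -11 (unchanged).
  n10: re-examined; everything it read last time is the same (n2 unchanged, n9 unchanged) — cache -11 kept, no run.
  n13: re-examined; everything it read last time is the same (n12 unchanged, n10 unchanged) — cache -11 kept, no run.

The important point: n9 recomputes to an identical value, and the output ends up unchanged.

n13 now evaluates to -11.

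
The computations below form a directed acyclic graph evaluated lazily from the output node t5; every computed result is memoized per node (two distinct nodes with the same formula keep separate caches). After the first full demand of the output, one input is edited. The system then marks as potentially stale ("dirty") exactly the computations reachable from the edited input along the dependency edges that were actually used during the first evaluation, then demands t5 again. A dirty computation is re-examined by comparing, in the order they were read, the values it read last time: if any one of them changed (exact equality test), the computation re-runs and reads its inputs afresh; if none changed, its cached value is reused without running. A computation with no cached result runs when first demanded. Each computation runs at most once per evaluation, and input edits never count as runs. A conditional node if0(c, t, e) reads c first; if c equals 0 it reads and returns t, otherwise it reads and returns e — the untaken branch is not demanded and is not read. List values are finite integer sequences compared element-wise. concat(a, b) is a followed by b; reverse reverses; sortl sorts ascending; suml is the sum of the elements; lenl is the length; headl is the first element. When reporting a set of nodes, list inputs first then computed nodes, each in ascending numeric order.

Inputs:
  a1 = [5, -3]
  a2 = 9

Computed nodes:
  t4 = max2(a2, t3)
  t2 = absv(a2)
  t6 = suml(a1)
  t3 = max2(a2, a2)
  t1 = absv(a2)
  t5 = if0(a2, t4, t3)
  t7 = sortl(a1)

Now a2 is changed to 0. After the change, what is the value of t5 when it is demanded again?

Demanding t5 again yields 0.
Note the branch switch — t4 had no cache and runs now for the first time.

First demand of the output computes:
  t3 = max2(9, 9) = 9
  t5 = if0(a2=9 -> else branch t3) = 9

After the edit, cleaning proceeds:
  t3: a read changed (a2 9->0; a2 9->0) — executes, giving 0.
  t4: had never run; runs now, result 0.
  t5: a read changed (a2 9->0; t3 9->0) — executes, giving 0.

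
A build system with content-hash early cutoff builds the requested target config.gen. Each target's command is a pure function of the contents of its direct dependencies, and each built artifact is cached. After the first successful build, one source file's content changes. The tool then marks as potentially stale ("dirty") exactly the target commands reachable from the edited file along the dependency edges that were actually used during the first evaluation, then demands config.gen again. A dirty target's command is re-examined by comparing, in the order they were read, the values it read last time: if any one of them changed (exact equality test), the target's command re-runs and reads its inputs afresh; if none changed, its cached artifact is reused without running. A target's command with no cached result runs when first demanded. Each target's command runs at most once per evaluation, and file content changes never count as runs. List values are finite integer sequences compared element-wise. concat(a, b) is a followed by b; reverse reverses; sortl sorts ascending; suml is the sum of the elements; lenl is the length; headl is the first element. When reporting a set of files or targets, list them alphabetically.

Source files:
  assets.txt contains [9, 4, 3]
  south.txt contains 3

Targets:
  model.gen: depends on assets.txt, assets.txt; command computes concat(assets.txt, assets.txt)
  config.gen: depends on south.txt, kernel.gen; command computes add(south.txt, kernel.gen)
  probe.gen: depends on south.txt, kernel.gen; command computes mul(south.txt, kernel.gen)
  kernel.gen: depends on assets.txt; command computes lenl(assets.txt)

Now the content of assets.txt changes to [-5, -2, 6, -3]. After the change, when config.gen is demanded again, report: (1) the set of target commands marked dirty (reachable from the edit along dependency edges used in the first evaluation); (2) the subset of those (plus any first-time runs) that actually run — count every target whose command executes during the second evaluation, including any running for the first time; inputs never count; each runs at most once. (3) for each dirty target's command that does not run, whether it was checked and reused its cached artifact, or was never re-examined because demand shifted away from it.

First evaluation (everything demanded from the output):
  kernel.gen = lenl([9, 4, 3]) = 3
  config.gen = add(3, 3) = 6

Propagation after the edit:
  kernel.gen: runs — assets.txt [9, 4, 3]->[-5, -2, 6, -3]; result 4.
  config.gen: runs — kernel.gen 3->4; result 7.

Marked dirty: config.gen, kernel.gen.
Target commands that run: config.gen, kernel.gen — 2 in total.
Every dirty target's command ran.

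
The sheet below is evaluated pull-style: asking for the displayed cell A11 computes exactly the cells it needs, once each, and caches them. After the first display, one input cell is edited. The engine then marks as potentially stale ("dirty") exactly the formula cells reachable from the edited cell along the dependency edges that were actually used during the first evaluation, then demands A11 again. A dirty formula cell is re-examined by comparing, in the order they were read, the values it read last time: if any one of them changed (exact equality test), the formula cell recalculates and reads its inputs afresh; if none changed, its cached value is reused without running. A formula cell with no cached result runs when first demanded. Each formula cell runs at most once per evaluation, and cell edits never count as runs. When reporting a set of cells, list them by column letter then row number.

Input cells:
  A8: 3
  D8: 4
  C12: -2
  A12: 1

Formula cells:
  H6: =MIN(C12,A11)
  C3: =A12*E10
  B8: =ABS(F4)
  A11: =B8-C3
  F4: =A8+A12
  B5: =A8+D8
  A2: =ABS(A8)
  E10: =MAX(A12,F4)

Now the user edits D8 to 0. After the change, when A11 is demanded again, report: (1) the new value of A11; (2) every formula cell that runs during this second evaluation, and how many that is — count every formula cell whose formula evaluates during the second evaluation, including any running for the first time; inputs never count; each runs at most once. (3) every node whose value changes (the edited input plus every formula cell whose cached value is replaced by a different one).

First demand of the output computes:
  F4 = 3 + 1 = 4
  B8 = ABS(4) = 4
  E10 = MAX(1, 4) = 4
  C3 = 1 * 4 = 4
  A11 = 4 - 4 = 0

After the edit, cleaning proceeds:
  D8 only reaches undemanded nodes; the second demand re-runs nothing.

Note the shortcut — D8 feeds only undemanded nodes, so no recomputation happens.

Demanding A11 again yields 0.
0 formula cells run: none.
The nodes whose values change: D8.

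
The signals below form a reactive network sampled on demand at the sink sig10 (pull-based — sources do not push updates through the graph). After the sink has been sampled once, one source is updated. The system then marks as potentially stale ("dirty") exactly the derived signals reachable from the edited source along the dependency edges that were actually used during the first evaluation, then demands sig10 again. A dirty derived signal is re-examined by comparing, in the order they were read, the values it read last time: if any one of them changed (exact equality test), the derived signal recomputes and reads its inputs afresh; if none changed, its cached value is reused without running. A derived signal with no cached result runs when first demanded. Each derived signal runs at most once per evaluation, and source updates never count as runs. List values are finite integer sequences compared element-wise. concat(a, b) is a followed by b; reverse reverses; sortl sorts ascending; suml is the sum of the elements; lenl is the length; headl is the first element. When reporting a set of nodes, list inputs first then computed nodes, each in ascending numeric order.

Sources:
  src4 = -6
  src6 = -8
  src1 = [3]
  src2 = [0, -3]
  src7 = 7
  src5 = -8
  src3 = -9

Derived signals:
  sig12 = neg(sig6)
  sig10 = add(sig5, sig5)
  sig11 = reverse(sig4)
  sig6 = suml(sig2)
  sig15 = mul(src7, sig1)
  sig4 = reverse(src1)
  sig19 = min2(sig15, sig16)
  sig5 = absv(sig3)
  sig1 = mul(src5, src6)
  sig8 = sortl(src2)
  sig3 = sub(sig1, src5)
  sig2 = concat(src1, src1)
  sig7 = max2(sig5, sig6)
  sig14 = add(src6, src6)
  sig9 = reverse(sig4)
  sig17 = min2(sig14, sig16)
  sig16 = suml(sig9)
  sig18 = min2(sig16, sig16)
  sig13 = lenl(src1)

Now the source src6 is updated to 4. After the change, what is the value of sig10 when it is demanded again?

Initial pass — values computed on the first demand:
  sig1 = mul(-8, -8) = 64
  sig3 = sub(64, -8) = 72
  sig5 = absv(72) = 72
  sig10 = add(72, 72) = 144

Second demand — change propagation:
  sig1: re-runs because src6 -8->4; new result -32.
  sig3: re-runs because sig1 64->-32; new result -24.
  sig5: re-runs because sig3 72->-24; new result 24.
  sig10: re-runs because sig5 72->24; sig5 72->24; new result 48.

sig10 now evaluates to 48.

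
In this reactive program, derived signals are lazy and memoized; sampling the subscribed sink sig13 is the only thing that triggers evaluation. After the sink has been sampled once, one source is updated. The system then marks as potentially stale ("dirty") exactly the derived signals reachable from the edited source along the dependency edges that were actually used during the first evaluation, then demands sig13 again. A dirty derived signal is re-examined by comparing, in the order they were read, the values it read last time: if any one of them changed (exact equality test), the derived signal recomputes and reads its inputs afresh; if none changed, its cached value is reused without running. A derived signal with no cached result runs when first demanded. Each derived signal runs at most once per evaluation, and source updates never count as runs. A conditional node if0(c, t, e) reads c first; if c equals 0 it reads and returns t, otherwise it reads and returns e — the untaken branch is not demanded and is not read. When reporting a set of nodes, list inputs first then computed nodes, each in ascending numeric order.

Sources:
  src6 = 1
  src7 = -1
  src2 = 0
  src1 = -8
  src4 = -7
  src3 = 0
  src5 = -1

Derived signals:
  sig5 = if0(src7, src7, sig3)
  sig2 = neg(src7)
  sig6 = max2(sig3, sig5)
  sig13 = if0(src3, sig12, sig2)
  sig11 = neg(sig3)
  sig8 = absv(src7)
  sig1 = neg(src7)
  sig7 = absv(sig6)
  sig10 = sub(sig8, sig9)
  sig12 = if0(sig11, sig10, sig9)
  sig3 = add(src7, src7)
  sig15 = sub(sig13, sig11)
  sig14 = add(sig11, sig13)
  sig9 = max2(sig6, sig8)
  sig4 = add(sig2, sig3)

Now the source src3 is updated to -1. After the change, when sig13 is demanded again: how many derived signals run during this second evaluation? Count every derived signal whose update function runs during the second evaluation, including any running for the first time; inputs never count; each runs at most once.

First demand of the output computes:
  sig3 = add(-1, -1) = -2
  sig5 = if0(src7=-1 -> else branch sig3) = -2
  sig6 = max2(-2, -2) = -2
  sig8 = absv(-1) = 1
  sig9 = max2(-2, 1) = 1
  sig11 = neg(-2) = 2
  sig12 = if0(sig11=2 -> else branch sig9) = 1
  sig13 = if0(src3=0 -> then branch sig12) = 1

After the edit, cleaning proceeds:
  sig2: had never run; runs now, result 1.
  sig13: a read changed (src3 0->-1) — executes, giving 1 — identical to its old value.

Note the branch switch — sig2 had no cache and runs now for the first time.

2 derived signals run: sig2, sig13.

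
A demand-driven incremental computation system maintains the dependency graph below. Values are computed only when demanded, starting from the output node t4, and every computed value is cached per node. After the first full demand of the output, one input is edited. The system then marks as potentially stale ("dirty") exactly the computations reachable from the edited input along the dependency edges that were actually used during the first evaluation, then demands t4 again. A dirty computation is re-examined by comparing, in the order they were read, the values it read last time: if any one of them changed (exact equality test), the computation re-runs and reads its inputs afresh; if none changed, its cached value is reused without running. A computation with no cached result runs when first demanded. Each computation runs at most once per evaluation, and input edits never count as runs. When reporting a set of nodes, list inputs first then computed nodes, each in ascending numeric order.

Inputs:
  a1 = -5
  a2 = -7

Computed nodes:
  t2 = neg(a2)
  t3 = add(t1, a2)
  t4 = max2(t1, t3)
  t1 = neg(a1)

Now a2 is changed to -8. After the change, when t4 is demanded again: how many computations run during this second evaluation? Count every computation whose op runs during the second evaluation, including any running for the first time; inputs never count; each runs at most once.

Computations that run: t3, t4 — 2 in total.

First evaluation (everything demanded from the output):
  t1 = neg(-5) = 5
  t3 = add(5, -7) = -2
  t4 = max2(5, -2) = 5

Propagation after the edit:
  t3: runs — a2 -7->-8; result -3.
  t4: runs — t3 -2->-3; result 5 (same value as before).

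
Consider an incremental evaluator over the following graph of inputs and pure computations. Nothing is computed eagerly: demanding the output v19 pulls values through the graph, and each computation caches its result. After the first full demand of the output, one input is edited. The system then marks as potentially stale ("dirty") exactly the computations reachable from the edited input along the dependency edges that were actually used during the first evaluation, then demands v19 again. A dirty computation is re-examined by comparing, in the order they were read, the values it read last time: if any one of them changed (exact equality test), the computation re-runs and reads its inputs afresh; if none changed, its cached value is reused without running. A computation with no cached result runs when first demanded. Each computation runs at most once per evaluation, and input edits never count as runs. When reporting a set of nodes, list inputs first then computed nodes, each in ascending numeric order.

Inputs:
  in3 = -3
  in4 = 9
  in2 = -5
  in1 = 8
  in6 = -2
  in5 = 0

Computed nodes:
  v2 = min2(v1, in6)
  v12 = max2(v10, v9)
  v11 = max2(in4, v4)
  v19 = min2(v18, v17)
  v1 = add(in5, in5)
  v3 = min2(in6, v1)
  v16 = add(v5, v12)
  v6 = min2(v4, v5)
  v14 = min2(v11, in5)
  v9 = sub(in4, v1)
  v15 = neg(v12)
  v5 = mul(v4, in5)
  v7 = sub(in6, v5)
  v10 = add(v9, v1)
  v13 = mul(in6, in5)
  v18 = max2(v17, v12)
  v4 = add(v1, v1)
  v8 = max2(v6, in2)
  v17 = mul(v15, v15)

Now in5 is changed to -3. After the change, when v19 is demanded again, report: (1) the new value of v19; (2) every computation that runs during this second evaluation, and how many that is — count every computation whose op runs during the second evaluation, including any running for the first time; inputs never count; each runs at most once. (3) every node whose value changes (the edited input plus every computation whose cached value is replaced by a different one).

Initial pass — values computed on the first demand:
  v1 = add(0, 0) = 0
  v9 = sub(9, 0) = 9
  v10 = add(9, 0) = 9
  v12 = max2(9, 9) = 9
  v15 = neg(9) = -9
  v17 = mul(-9, -9) = 81
  v18 = max2(81, 9) = 81
  v19 = min2(81, 81) = 81

Second demand — change propagation:
  v1: re-runs because in5 0->-3; in5 0->-3; new result -6.
  v9: re-runs because v1 0->-6; new result 15.
  v10: re-runs because v9 9->15; v1 0->-6; new result 9 (unchanged).
  v12: re-runs because v9 9->15; new result 15.
  v15: re-runs because v12 9->15; new result -15.
  v17: re-runs because v15 -9->-15; v15 -9->-15; new result 225.
  v18: re-runs because v17 81->225; v12 9->15; new result 225.
  v19: re-runs because v18 81->225; v17 81->225; new result 225.

v19 now evaluates to 225.
Run set: v1, v9, v10, v12, v15, v17, v18, v19 (8 run).
Changed values: in5, v1, v9, v12, v15, v17, v18, v19.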